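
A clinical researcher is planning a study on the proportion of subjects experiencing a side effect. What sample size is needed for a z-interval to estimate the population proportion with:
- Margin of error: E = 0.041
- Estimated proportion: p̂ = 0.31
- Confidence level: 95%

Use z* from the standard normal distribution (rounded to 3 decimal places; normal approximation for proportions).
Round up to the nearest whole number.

Using z* for proportion z-interval (normal approximation).

For 95% confidence, z* = 1.96 (from standard normal table)

Sample size formula for proportion z-interval: n = z*²p̂(1-p̂)/E²

n = 1.96² × 0.31 × 0.69 / 0.041²
  = 3.8416 × 0.2139 / 0.001681
  = 488.8270

Round up to the nearest whole number: n = 489

489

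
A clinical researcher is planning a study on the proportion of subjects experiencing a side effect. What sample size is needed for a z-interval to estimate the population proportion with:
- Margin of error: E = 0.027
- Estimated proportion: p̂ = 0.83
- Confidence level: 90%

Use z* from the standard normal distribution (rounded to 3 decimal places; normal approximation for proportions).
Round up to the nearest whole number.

Using z* for proportion z-interval (normal approximation).

For 90% confidence, z* = 1.645 (from standard normal table)

Sample size formula for proportion z-interval: n = z*²p̂(1-p̂)/E²

n = 1.645² × 0.83 × 0.17 / 0.027²
  = 2.706025 × 0.1411 / 0.000729
  = 523.7587

Round up to the nearest whole number: n = 524

524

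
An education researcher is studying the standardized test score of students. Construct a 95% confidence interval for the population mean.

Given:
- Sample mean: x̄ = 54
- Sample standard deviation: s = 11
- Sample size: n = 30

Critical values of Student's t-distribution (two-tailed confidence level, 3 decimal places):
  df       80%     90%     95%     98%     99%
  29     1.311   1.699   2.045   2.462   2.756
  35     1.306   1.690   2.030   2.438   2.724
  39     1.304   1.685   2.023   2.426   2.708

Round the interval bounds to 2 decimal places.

The population standard deviation σ is unknown (only the sample standard deviation s is given), so use a t-interval with df = n - 1 = 30 - 1 = 29.

For 95% confidence with df = 29, t* = 2.045 (from t-table)

Standard error: SE = s/√n = 11/√30 = 2.008316

Margin of error: E = t* × SE = 2.045 × 2.008316 = 4.1070

T-interval: x̄ ± E = 54 ± 4.1070 = (49.8930, 58.1070)

Rounded to 2 decimal places:

(49.89, 58.11)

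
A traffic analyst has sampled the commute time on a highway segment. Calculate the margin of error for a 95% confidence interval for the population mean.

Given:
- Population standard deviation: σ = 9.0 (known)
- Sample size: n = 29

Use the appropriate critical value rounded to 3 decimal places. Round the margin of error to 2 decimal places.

The population standard deviation σ is known, so use the z-interval margin of error formula.

For 95% confidence, z* = 1.96 (from standard normal table)

Margin of error formula for z-interval: E = z* × σ/√n

E = 1.96 × 9.0/√29
  = 1.96 × 1.671258
  = 3.2757

Rounded to 2 decimal places:

3.28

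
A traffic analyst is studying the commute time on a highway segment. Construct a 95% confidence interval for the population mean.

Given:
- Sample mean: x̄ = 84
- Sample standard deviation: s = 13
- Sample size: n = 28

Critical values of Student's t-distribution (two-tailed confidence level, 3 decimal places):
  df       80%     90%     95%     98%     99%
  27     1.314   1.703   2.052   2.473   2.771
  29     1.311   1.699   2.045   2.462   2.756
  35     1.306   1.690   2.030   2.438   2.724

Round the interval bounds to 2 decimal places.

The population standard deviation σ is unknown (only the sample standard deviation s is given), so use a t-interval with df = n - 1 = 28 - 1 = 27.

For 95% confidence with df = 27, t* = 2.052 (from t-table)

Standard error: SE = s/√n = 13/√28 = 2.456769

Margin of error: E = t* × SE = 2.052 × 2.456769 = 5.0413

T-interval: x̄ ± E = 84 ± 5.0413 = (78.9587, 89.0413)

Rounded to 2 decimal places:

(78.96, 89.04)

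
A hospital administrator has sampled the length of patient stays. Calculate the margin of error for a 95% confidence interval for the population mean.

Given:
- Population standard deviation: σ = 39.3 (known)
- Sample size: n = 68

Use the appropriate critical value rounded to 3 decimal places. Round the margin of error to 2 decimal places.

The population standard deviation σ is known, so use the z-interval margin of error formula.

For 95% confidence, z* = 1.96 (from standard normal table)

Margin of error formula for z-interval: E = z* × σ/√n

E = 1.96 × 39.3/√68
  = 1.96 × 4.765825
  = 9.3410

Rounded to 2 decimal places:

9.34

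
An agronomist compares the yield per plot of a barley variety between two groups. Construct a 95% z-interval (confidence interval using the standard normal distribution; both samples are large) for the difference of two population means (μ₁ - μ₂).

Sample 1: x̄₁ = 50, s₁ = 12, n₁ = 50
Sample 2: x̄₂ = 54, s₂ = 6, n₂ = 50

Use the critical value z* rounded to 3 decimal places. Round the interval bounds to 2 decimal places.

Both samples are large (n₁ = 50 ≥ 30, n₂ = 50 ≥ 30), so a z-interval for the difference of means applies.

Point estimate: x̄₁ - x̄₂ = 50 - 54 = -4

Standard error: SE = √(s₁²/n₁ + s₂²/n₂)
= √(12²/50 + 6²/50)
= √(2.880000 + 0.720000)
= 1.897367

For 95% confidence, z* = 1.96 (from standard normal table)
Margin of error: E = z* × SE = 1.96 × 1.897367 = 3.7188

Z-interval: (x̄₁ - x̄₂) ± E = -4 ± 3.7188 = (-7.7188, -0.2812)

Rounded to 2 decimal places:

(-7.72, -0.28)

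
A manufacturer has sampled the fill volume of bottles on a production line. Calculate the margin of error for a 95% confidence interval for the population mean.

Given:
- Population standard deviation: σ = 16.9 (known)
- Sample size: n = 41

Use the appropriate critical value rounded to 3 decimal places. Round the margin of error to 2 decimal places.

The population standard deviation σ is known, so use the z-interval margin of error formula.

For 95% confidence, z* = 1.96 (from standard normal table)

Margin of error formula for z-interval: E = z* × σ/√n

E = 1.96 × 16.9/√41
  = 1.96 × 2.639337
  = 5.1731

Rounded to 2 decimal places:

5.17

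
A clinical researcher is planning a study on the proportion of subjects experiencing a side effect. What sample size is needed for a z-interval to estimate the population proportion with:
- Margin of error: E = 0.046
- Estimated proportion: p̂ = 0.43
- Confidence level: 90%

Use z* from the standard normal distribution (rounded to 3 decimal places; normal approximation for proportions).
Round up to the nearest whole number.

Using z* for proportion z-interval (normal approximation).

For 90% confidence, z* = 1.645 (from standard normal table)

Sample size formula for proportion z-interval: n = z*²p̂(1-p̂)/E²

n = 1.645² × 0.43 × 0.57 / 0.046²
  = 2.706025 × 0.2451 / 0.002116
  = 313.4436

Round up to the nearest whole number: n = 314

314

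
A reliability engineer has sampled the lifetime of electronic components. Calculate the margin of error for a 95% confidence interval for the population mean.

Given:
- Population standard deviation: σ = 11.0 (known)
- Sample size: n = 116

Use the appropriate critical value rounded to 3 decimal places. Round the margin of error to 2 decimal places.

The population standard deviation σ is known, so use the z-interval margin of error formula.

For 95% confidence, z* = 1.96 (from standard normal table)

Margin of error formula for z-interval: E = z* × σ/√n

E = 1.96 × 11.0/√116
  = 1.96 × 1.021324
  = 2.0018

Rounded to 2 decimal places:

2.00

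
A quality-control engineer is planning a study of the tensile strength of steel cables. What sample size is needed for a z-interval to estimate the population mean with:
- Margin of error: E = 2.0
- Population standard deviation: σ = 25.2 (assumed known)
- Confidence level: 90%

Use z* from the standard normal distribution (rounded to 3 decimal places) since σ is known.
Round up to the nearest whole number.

Using z* since population σ is known (z-interval formula).

For 90% confidence, z* = 1.645 (from standard normal table)

Sample size formula for z-interval: n = (z*σ/E)²

n = (1.645 × 25.2 / 2.0)²
  = (20.727000)²
  = 429.6085

Round up to the nearest whole number: n = 430

430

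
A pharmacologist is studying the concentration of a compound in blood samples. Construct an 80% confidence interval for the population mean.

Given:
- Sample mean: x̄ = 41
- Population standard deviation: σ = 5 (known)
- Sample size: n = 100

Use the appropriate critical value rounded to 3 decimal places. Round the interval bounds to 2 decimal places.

The population standard deviation σ is known, so use a z-interval (standard normal critical value).

For 80% confidence, z* = 1.282 (from standard normal table)

Standard error: SE = σ/√n = 5/√100 = 0.500000

Margin of error: E = z* × SE = 1.282 × 0.500000 = 0.6410

Z-interval: x̄ ± E = 41 ± 0.6410 = (40.3590, 41.6410)

Rounded to 2 decimal places:

(40.36, 41.64)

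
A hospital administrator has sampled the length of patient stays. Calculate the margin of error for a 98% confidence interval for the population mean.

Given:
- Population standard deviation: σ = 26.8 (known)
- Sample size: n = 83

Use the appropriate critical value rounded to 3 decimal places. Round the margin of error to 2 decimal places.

The population standard deviation σ is known, so use the z-interval margin of error formula.

For 98% confidence, z* = 2.326 (from standard normal table)

Margin of error formula for z-interval: E = z* × σ/√n

E = 2.326 × 26.8/√83
  = 2.326 × 2.941682
  = 6.8424

Rounded to 2 decimal places:

6.84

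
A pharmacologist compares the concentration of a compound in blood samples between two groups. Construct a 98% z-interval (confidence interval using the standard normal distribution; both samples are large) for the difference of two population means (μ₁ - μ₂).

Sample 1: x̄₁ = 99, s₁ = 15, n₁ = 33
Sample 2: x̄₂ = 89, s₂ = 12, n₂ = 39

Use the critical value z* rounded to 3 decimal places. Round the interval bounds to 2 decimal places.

Both samples are large (n₁ = 33 ≥ 30, n₂ = 39 ≥ 30), so a z-interval for the difference of means applies.

Point estimate: x̄₁ - x̄₂ = 99 - 89 = 10

Standard error: SE = √(s₁²/n₁ + s₂²/n₂)
= √(15²/33 + 12²/39)
= √(6.818182 + 3.692308)
= 3.241989

For 98% confidence, z* = 2.326 (from standard normal table)
Margin of error: E = z* × SE = 2.326 × 3.241989 = 7.5409

Z-interval: (x̄₁ - x̄₂) ± E = 10 ± 7.5409 = (2.4591, 17.5409)

Rounded to 2 decimal places:

(2.46, 17.54)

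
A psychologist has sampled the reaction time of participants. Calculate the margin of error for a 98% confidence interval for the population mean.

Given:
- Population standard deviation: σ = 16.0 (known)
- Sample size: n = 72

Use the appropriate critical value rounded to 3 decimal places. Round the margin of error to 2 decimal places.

The population standard deviation σ is known, so use the z-interval margin of error formula.

For 98% confidence, z* = 2.326 (from standard normal table)

Margin of error formula for z-interval: E = z* × σ/√n

E = 2.326 × 16.0/√72
  = 2.326 × 1.885618
  = 4.3859

Rounded to 2 decimal places:

4.39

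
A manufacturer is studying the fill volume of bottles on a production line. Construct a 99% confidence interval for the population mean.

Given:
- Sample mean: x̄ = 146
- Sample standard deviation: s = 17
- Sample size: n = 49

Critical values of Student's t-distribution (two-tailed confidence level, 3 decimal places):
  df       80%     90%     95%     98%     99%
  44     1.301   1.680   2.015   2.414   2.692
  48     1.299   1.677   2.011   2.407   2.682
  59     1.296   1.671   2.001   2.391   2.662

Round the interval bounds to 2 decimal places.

The population standard deviation σ is unknown (only the sample standard deviation s is given), so use a t-interval with df = n - 1 = 49 - 1 = 48.

For 99% confidence with df = 48, t* = 2.682 (from t-table)

Standard error: SE = s/√n = 17/√49 = 2.428571

Margin of error: E = t* × SE = 2.682 × 2.428571 = 6.5134

T-interval: x̄ ± E = 146 ± 6.5134 = (139.4866, 152.5134)

Rounded to 2 decimal places:

(139.49, 152.51)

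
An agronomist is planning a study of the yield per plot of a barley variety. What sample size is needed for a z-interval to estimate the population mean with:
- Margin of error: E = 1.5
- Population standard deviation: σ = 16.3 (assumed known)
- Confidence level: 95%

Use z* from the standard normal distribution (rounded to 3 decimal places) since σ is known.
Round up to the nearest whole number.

Using z* since population σ is known (z-interval formula).

For 95% confidence, z* = 1.96 (from standard normal table)

Sample size formula for z-interval: n = (z*σ/E)²

n = (1.96 × 16.3 / 1.5)²
  = (21.298667)²
  = 453.6332

Round up to the nearest whole number: n = 454

454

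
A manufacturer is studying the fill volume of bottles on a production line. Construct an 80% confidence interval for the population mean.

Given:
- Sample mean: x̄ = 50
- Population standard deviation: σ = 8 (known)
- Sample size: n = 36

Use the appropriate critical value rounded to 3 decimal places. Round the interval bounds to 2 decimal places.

The population standard deviation σ is known, so use a z-interval (standard normal critical value).

For 80% confidence, z* = 1.282 (from standard normal table)

Standard error: SE = σ/√n = 8/√36 = 1.333333

Margin of error: E = z* × SE = 1.282 × 1.333333 = 1.7093

Z-interval: x̄ ± E = 50 ± 1.7093 = (48.2907, 51.7093)

Rounded to 2 decimal places:

(48.29, 51.71)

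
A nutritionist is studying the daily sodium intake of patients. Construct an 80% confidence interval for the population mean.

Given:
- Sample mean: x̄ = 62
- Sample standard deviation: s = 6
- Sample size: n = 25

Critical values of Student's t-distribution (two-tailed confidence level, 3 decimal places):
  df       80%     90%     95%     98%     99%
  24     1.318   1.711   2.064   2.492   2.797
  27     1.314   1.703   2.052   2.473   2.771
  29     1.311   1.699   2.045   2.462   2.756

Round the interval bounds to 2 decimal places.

The population standard deviation σ is unknown (only the sample standard deviation s is given), so use a t-interval with df = n - 1 = 25 - 1 = 24.

For 80% confidence with df = 24, t* = 1.318 (from t-table)

Standard error: SE = s/√n = 6/√25 = 1.200000

Margin of error: E = t* × SE = 1.318 × 1.200000 = 1.5816

T-interval: x̄ ± E = 62 ± 1.5816 = (60.4184, 63.5816)

Rounded to 2 decimal places:

(60.42, 63.58)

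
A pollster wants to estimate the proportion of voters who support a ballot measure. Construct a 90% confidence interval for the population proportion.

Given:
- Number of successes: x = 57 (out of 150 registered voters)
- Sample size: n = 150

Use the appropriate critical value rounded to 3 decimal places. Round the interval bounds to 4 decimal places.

Sample proportion: p̂ = 57/150 = 0.380000

Check conditions for normal approximation:
  np̂ = 57 ≥ 10 ✓
  n(1-p̂) = 93 ≥ 10 ✓

The sample is large enough, so use a z-interval (normal approximation) for the proportion.

For 90% confidence, z* = 1.645 (from standard normal table)

Standard error: SE = √(p̂(1-p̂)/n) = √(0.380000×0.620000/150) = 0.03963164

Margin of error: E = z* × SE = 1.645 × 0.03963164 = 0.065194

Z-interval: p̂ ± E = 0.380000 ± 0.065194 = (0.314806, 0.445194)

Rounded to 4 decimal places:

(0.3148, 0.4452)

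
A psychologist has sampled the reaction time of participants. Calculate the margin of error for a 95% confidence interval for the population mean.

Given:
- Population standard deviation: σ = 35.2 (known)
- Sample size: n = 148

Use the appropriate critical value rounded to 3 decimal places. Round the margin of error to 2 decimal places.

The population standard deviation σ is known, so use the z-interval margin of error formula.

For 95% confidence, z* = 1.96 (from standard normal table)

Margin of error formula for z-interval: E = z* × σ/√n

E = 1.96 × 35.2/√148
  = 1.96 × 2.893422
  = 5.6711

Rounded to 2 decimal places:

5.67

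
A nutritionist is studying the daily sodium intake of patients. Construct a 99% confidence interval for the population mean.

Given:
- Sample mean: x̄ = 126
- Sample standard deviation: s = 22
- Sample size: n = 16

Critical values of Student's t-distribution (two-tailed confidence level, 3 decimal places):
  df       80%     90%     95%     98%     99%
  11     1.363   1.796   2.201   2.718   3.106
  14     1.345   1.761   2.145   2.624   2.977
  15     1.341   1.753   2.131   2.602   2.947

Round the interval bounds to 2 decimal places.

The population standard deviation σ is unknown (only the sample standard deviation s is given), so use a t-interval with df = n - 1 = 16 - 1 = 15.

For 99% confidence with df = 15, t* = 2.947 (from t-table)

Standard error: SE = s/√n = 22/√16 = 5.500000

Margin of error: E = t* × SE = 2.947 × 5.500000 = 16.2085

T-interval: x̄ ± E = 126 ± 16.2085 = (109.7915, 142.2085)

Rounded to 2 decimal places:

(109.79, 142.21)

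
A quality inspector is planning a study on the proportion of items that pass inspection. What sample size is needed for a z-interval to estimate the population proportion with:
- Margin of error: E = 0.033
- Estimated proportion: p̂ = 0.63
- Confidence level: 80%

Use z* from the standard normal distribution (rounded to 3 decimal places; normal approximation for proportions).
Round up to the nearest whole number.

Using z* for proportion z-interval (normal approximation).

For 80% confidence, z* = 1.282 (from standard normal table)

Sample size formula for proportion z-interval: n = z*²p̂(1-p̂)/E²

n = 1.282² × 0.63 × 0.37 / 0.033²
  = 1.643524 × 0.2331 / 0.001089
  = 351.7956

Round up to the nearest whole number: n = 352

352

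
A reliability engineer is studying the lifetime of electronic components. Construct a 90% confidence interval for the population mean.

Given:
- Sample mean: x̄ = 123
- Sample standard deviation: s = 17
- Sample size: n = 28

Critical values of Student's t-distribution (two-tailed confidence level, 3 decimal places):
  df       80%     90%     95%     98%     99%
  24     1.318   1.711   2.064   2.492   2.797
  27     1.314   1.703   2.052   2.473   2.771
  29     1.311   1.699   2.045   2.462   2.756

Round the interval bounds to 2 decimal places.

The population standard deviation σ is unknown (only the sample standard deviation s is given), so use a t-interval with df = n - 1 = 28 - 1 = 27.

For 90% confidence with df = 27, t* = 1.703 (from t-table)

Standard error: SE = s/√n = 17/√28 = 3.212698

Margin of error: E = t* × SE = 1.703 × 3.212698 = 5.4712

T-interval: x̄ ± E = 123 ± 5.4712 = (117.5288, 128.4712)

Rounded to 2 decimal places:

(117.53, 128.47)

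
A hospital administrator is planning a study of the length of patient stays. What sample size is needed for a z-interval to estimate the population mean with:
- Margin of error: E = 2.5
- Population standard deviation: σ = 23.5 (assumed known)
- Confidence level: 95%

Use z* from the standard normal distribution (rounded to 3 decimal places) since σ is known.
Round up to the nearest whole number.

Using z* since population σ is known (z-interval formula).

For 95% confidence, z* = 1.96 (from standard normal table)

Sample size formula for z-interval: n = (z*σ/E)²

n = (1.96 × 23.5 / 2.5)²
  = (18.424000)²
  = 339.4438

Round up to the nearest whole number: n = 340

340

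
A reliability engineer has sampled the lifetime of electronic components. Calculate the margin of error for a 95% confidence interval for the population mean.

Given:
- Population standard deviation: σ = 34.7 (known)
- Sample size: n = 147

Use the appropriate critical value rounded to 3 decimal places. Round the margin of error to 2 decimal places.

The population standard deviation σ is known, so use the z-interval margin of error formula.

For 95% confidence, z* = 1.96 (from standard normal table)

Margin of error formula for z-interval: E = z* × σ/√n

E = 1.96 × 34.7/√147
  = 1.96 × 2.862008
  = 5.6095

Rounded to 2 decimal places:

5.61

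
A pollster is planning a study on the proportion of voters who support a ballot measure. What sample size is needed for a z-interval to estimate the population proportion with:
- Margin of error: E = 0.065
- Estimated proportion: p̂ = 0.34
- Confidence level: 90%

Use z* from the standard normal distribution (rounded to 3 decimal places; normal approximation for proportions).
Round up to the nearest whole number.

Using z* for proportion z-interval (normal approximation).

For 90% confidence, z* = 1.645 (from standard normal table)

Sample size formula for proportion z-interval: n = z*²p̂(1-p̂)/E²

n = 1.645² × 0.34 × 0.66 / 0.065²
  = 2.706025 × 0.2244 / 0.004225
  = 143.7236

Round up to the nearest whole number: n = 144

144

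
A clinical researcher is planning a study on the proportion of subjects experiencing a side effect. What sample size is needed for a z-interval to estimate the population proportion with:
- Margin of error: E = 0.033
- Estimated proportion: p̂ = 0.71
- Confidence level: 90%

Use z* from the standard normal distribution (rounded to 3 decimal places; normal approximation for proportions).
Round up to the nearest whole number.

Using z* for proportion z-interval (normal approximation).

For 90% confidence, z* = 1.645 (from standard normal table)

Sample size formula for proportion z-interval: n = z*²p̂(1-p̂)/E²

n = 1.645² × 0.71 × 0.29 / 0.033²
  = 2.706025 × 0.2059 / 0.001089
  = 511.6350

Round up to the nearest whole number: n = 512

512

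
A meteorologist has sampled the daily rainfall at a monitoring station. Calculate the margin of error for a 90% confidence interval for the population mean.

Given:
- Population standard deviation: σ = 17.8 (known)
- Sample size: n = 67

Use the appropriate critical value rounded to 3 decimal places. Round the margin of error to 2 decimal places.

The population standard deviation σ is known, so use the z-interval margin of error formula.

For 90% confidence, z* = 1.645 (from standard normal table)

Margin of error formula for z-interval: E = z* × σ/√n

E = 1.645 × 17.8/√67
  = 1.645 × 2.174616
  = 3.5772

Rounded to 2 decimal places:

3.58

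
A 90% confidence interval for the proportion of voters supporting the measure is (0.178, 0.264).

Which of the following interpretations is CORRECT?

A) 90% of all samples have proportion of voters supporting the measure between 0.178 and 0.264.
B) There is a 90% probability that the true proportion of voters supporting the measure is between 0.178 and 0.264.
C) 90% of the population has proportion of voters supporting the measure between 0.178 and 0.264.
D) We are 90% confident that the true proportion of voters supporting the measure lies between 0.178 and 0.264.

A confidence interval represents our confidence in the procedure, not a probability statement about the parameter.

Key concept: If we repeated this sampling process many times and computed a 90% CI each time, about 90% of those intervals would contain the true population parameter.

For this specific interval (0.178, 0.264):
- Midpoint (point estimate): 0.221
- Margin of error: 0.043

The correct interpretation is the one stating confidence that the true parameter lies in the interval — option D.

D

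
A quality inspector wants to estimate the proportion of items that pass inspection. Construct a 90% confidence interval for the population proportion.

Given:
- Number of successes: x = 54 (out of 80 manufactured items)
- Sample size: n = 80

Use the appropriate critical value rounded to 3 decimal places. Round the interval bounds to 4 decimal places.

Sample proportion: p̂ = 54/80 = 0.675000

Check conditions for normal approximation:
  np̂ = 54 ≥ 10 ✓
  n(1-p̂) = 26 ≥ 10 ✓

The sample is large enough, so use a z-interval (normal approximation) for the proportion.

For 90% confidence, z* = 1.645 (from standard normal table)

Standard error: SE = √(p̂(1-p̂)/n) = √(0.675000×0.325000/80) = 0.05236590

Margin of error: E = z* × SE = 1.645 × 0.05236590 = 0.086142

Z-interval: p̂ ± E = 0.675000 ± 0.086142 = (0.588858, 0.761142)

Rounded to 4 decimal places:

(0.5889, 0.7611)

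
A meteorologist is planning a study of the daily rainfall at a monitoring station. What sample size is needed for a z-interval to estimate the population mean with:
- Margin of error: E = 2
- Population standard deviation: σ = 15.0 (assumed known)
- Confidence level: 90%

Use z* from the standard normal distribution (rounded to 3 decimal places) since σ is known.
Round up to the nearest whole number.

Using z* since population σ is known (z-interval formula).

For 90% confidence, z* = 1.645 (from standard normal table)

Sample size formula for z-interval: n = (z*σ/E)²

n = (1.645 × 15.0 / 2)²
  = (12.337500)²
  = 152.2139

Round up to the nearest whole number: n = 153

153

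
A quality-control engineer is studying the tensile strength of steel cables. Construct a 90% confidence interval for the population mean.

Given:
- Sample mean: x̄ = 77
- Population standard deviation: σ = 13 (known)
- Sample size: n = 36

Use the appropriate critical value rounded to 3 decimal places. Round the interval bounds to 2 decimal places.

The population standard deviation σ is known, so use a z-interval (standard normal critical value).

For 90% confidence, z* = 1.645 (from standard normal table)

Standard error: SE = σ/√n = 13/√36 = 2.166667

Margin of error: E = z* × SE = 1.645 × 2.166667 = 3.5642

Z-interval: x̄ ± E = 77 ± 3.5642 = (73.4358, 80.5642)

Rounded to 2 decimal places:

(73.44, 80.56)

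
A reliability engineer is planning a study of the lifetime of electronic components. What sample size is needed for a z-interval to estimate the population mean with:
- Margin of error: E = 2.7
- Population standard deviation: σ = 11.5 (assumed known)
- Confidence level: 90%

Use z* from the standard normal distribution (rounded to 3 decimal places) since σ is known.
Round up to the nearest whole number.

Using z* since population σ is known (z-interval formula).

For 90% confidence, z* = 1.645 (from standard normal table)

Sample size formula for z-interval: n = (z*σ/E)²

n = (1.645 × 11.5 / 2.7)²
  = (7.006481)²
  = 49.0908

Round up to the nearest whole number: n = 50

50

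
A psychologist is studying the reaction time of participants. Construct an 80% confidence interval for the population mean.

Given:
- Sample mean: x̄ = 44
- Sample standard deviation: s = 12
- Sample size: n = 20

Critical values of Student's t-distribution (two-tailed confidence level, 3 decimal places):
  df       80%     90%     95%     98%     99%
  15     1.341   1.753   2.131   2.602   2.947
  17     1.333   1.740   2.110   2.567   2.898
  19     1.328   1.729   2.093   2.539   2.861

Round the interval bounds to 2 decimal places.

The population standard deviation σ is unknown (only the sample standard deviation s is given), so use a t-interval with df = n - 1 = 20 - 1 = 19.

For 80% confidence with df = 19, t* = 1.328 (from t-table)

Standard error: SE = s/√n = 12/√20 = 2.683282

Margin of error: E = t* × SE = 1.328 × 2.683282 = 3.5634

T-interval: x̄ ± E = 44 ± 3.5634 = (40.4366, 47.5634)

Rounded to 2 decimal places:

(40.44, 47.56)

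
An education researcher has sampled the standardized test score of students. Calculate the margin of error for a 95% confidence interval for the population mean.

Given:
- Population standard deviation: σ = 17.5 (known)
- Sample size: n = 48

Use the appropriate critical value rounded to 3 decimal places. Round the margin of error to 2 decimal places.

The population standard deviation σ is known, so use the z-interval margin of error formula.

For 95% confidence, z* = 1.96 (from standard normal table)

Margin of error formula for z-interval: E = z* × σ/√n

E = 1.96 × 17.5/√48
  = 1.96 × 2.525907
  = 4.9508

Rounded to 2 decimal places:

4.95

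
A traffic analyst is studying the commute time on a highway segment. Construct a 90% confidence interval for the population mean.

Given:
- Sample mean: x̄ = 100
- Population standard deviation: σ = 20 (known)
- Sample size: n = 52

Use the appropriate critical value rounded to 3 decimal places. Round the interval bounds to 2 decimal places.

The population standard deviation σ is known, so use a z-interval (standard normal critical value).

For 90% confidence, z* = 1.645 (from standard normal table)

Standard error: SE = σ/√n = 20/√52 = 2.773501

Margin of error: E = z* × SE = 1.645 × 2.773501 = 4.5624

Z-interval: x̄ ± E = 100 ± 4.5624 = (95.4376, 104.5624)

Rounded to 2 decimal places:

(95.44, 104.56)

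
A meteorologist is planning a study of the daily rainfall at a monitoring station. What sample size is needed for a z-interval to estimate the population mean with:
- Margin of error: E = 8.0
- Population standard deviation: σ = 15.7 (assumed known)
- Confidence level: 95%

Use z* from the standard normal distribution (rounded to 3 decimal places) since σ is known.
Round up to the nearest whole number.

Using z* since population σ is known (z-interval formula).

For 95% confidence, z* = 1.96 (from standard normal table)

Sample size formula for z-interval: n = (z*σ/E)²

n = (1.96 × 15.7 / 8.0)²
  = (3.846500)²
  = 14.7956

Round up to the nearest whole number: n = 15

15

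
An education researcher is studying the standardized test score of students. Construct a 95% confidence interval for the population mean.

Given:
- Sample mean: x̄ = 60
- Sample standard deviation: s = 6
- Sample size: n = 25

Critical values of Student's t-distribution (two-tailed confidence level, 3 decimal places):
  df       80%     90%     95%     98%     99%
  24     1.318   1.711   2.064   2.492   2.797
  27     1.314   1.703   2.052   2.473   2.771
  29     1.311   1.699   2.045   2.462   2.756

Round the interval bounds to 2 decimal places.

The population standard deviation σ is unknown (only the sample standard deviation s is given), so use a t-interval with df = n - 1 = 25 - 1 = 24.

For 95% confidence with df = 24, t* = 2.064 (from t-table)

Standard error: SE = s/√n = 6/√25 = 1.200000

Margin of error: E = t* × SE = 2.064 × 1.200000 = 2.4768

T-interval: x̄ ± E = 60 ± 2.4768 = (57.5232, 62.4768)

Rounded to 2 decimal places:

(57.52, 62.48)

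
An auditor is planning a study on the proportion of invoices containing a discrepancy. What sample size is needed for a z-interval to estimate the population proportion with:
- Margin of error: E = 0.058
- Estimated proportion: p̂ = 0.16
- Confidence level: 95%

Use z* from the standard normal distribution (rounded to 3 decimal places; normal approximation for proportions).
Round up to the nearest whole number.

Using z* for proportion z-interval (normal approximation).

For 95% confidence, z* = 1.96 (from standard normal table)

Sample size formula for proportion z-interval: n = z*²p̂(1-p̂)/E²

n = 1.96² × 0.16 × 0.84 / 0.058²
  = 3.8416 × 0.1344 / 0.003364
  = 153.4813

Round up to the nearest whole number: n = 154

154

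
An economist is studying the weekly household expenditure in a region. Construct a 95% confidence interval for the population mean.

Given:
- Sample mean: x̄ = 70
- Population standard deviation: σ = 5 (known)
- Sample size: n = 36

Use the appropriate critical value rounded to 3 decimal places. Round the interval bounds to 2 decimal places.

The population standard deviation σ is known, so use a z-interval (standard normal critical value).

For 95% confidence, z* = 1.96 (from standard normal table)

Standard error: SE = σ/√n = 5/√36 = 0.833333

Margin of error: E = z* × SE = 1.96 × 0.833333 = 1.6333

Z-interval: x̄ ± E = 70 ± 1.6333 = (68.3667, 71.6333)

Rounded to 2 decimal places:

(68.37, 71.63)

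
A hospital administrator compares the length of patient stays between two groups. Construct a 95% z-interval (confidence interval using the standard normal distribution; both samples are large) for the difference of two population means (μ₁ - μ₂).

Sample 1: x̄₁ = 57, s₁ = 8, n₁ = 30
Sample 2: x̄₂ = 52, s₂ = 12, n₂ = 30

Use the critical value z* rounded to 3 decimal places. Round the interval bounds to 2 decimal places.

Both samples are large (n₁ = 30 ≥ 30, n₂ = 30 ≥ 30), so a z-interval for the difference of means applies.

Point estimate: x̄₁ - x̄₂ = 57 - 52 = 5

Standard error: SE = √(s₁²/n₁ + s₂²/n₂)
= √(8²/30 + 12²/30)
= √(2.133333 + 4.800000)
= 2.633122

For 95% confidence, z* = 1.96 (from standard normal table)
Margin of error: E = z* × SE = 1.96 × 2.633122 = 5.1609

Z-interval: (x̄₁ - x̄₂) ± E = 5 ± 5.1609 = (-0.1609, 10.1609)

Rounded to 2 decimal places:

(-0.16, 10.16)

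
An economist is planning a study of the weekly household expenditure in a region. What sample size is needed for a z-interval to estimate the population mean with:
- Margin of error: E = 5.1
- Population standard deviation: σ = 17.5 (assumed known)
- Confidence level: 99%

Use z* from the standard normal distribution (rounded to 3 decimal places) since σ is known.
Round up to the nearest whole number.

Using z* since population σ is known (z-interval formula).

For 99% confidence, z* = 2.576 (from standard normal table)

Sample size formula for z-interval: n = (z*σ/E)²

n = (2.576 × 17.5 / 5.1)²
  = (8.839216)²
  = 78.1317

Round up to the nearest whole number: n = 79

79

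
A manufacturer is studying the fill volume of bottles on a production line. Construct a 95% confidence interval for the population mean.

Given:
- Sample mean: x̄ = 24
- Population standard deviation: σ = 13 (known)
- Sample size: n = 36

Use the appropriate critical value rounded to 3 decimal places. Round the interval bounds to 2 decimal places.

The population standard deviation σ is known, so use a z-interval (standard normal critical value).

For 95% confidence, z* = 1.96 (from standard normal table)

Standard error: SE = σ/√n = 13/√36 = 2.166667

Margin of error: E = z* × SE = 1.96 × 2.166667 = 4.2467

Z-interval: x̄ ± E = 24 ± 4.2467 = (19.7533, 28.2467)

Rounded to 2 decimal places:

(19.75, 28.25)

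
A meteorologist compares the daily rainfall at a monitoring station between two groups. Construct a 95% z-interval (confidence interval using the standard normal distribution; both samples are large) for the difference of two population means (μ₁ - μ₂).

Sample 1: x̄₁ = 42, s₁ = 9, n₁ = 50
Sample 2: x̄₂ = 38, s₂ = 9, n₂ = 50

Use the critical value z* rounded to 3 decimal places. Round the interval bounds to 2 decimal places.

Both samples are large (n₁ = 50 ≥ 30, n₂ = 50 ≥ 30), so a z-interval for the difference of means applies.

Point estimate: x̄₁ - x̄₂ = 42 - 38 = 4

Standard error: SE = √(s₁²/n₁ + s₂²/n₂)
= √(9²/50 + 9²/50)
= √(1.620000 + 1.620000)
= 1.800000

For 95% confidence, z* = 1.96 (from standard normal table)
Margin of error: E = z* × SE = 1.96 × 1.800000 = 3.5280

Z-interval: (x̄₁ - x̄₂) ± E = 4 ± 3.5280 = (0.4720, 7.5280)

Rounded to 2 decimal places:

(0.47, 7.53)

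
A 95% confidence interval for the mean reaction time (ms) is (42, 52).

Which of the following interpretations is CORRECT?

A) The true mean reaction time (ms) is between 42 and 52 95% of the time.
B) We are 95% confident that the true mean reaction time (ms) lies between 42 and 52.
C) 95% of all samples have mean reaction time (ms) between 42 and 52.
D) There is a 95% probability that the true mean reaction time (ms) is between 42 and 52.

A confidence interval represents our confidence in the procedure, not a probability statement about the parameter.

Key concept: If we repeated this sampling process many times and computed a 95% CI each time, about 95% of those intervals would contain the true population parameter.

For this specific interval (42, 52):
- Midpoint (point estimate): 47
- Margin of error: 5

The correct interpretation is the one stating confidence that the true parameter lies in the interval — option B.

B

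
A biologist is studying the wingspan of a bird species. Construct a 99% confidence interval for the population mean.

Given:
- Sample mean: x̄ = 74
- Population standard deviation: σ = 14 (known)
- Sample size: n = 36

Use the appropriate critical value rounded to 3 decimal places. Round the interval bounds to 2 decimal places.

The population standard deviation σ is known, so use a z-interval (standard normal critical value).

For 99% confidence, z* = 2.576 (from standard normal table)

Standard error: SE = σ/√n = 14/√36 = 2.333333

Margin of error: E = z* × SE = 2.576 × 2.333333 = 6.0107

Z-interval: x̄ ± E = 74 ± 6.0107 = (67.9893, 80.0107)

Rounded to 2 decimal places:

(67.99, 80.01)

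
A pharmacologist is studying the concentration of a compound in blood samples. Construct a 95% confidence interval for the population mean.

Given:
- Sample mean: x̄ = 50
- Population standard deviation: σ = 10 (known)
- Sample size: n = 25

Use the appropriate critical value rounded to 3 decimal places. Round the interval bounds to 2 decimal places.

The population standard deviation σ is known, so use a z-interval (standard normal critical value).

For 95% confidence, z* = 1.96 (from standard normal table)

Standard error: SE = σ/√n = 10/√25 = 2.000000

Margin of error: E = z* × SE = 1.96 × 2.000000 = 3.9200

Z-interval: x̄ ± E = 50 ± 3.9200 = (46.0800, 53.9200)

Rounded to 2 decimal places:

(46.08, 53.92)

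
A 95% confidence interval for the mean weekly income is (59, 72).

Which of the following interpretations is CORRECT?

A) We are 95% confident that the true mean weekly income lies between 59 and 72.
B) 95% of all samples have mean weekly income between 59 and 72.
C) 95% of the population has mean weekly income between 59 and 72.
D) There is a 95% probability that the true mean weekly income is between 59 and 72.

A confidence interval represents our confidence in the procedure, not a probability statement about the parameter.

Key concept: If we repeated this sampling process many times and computed a 95% CI each time, about 95% of those intervals would contain the true population parameter.

For this specific interval (59, 72):
- Midpoint (point estimate): 65.5
- Margin of error: 6.5

The correct interpretation is the one stating confidence that the true parameter lies in the interval — option A.

A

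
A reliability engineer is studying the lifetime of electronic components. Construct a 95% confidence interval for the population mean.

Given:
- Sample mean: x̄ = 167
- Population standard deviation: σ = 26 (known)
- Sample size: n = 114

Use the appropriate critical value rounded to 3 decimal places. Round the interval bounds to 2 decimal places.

The population standard deviation σ is known, so use a z-interval (standard normal critical value).

For 95% confidence, z* = 1.96 (from standard normal table)

Standard error: SE = σ/√n = 26/√114 = 2.435123

Margin of error: E = z* × SE = 1.96 × 2.435123 = 4.7728

Z-interval: x̄ ± E = 167 ± 4.7728 = (162.2272, 171.7728)

Rounded to 2 decimal places:

(162.23, 171.77)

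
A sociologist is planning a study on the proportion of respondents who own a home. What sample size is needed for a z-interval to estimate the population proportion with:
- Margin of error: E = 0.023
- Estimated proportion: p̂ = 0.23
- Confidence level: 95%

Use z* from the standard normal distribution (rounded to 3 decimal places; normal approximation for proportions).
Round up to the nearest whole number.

Using z* for proportion z-interval (normal approximation).

For 95% confidence, z* = 1.96 (from standard normal table)

Sample size formula for proportion z-interval: n = z*²p̂(1-p̂)/E²

n = 1.96² × 0.23 × 0.77 / 0.023²
  = 3.8416 × 0.1771 / 0.000529
  = 1286.1009

Round up to the nearest whole number: n = 1287

1287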